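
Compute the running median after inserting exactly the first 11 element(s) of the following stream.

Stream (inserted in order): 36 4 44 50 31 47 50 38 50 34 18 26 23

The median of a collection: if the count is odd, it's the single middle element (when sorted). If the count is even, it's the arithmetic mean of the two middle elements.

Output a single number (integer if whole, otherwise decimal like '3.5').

Answer: 38

Derivation:
Step 1: insert 36 -> lo=[36] (size 1, max 36) hi=[] (size 0) -> median=36
Step 2: insert 4 -> lo=[4] (size 1, max 4) hi=[36] (size 1, min 36) -> median=20
Step 3: insert 44 -> lo=[4, 36] (size 2, max 36) hi=[44] (size 1, min 44) -> median=36
Step 4: insert 50 -> lo=[4, 36] (size 2, max 36) hi=[44, 50] (size 2, min 44) -> median=40
Step 5: insert 31 -> lo=[4, 31, 36] (size 3, max 36) hi=[44, 50] (size 2, min 44) -> median=36
Step 6: insert 47 -> lo=[4, 31, 36] (size 3, max 36) hi=[44, 47, 50] (size 3, min 44) -> median=40
Step 7: insert 50 -> lo=[4, 31, 36, 44] (size 4, max 44) hi=[47, 50, 50] (size 3, min 47) -> median=44
Step 8: insert 38 -> lo=[4, 31, 36, 38] (size 4, max 38) hi=[44, 47, 50, 50] (size 4, min 44) -> median=41
Step 9: insert 50 -> lo=[4, 31, 36, 38, 44] (size 5, max 44) hi=[47, 50, 50, 50] (size 4, min 47) -> median=44
Step 10: insert 34 -> lo=[4, 31, 34, 36, 38] (size 5, max 38) hi=[44, 47, 50, 50, 50] (size 5, min 44) -> median=41
Step 11: insert 18 -> lo=[4, 18, 31, 34, 36, 38] (size 6, max 38) hi=[44, 47, 50, 50, 50] (size 5, min 44) -> median=38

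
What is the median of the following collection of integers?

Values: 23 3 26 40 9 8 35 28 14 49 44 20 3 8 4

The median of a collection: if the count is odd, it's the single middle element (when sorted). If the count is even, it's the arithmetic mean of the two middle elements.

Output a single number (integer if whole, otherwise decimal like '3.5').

Step 1: insert 23 -> lo=[23] (size 1, max 23) hi=[] (size 0) -> median=23
Step 2: insert 3 -> lo=[3] (size 1, max 3) hi=[23] (size 1, min 23) -> median=13
Step 3: insert 26 -> lo=[3, 23] (size 2, max 23) hi=[26] (size 1, min 26) -> median=23
Step 4: insert 40 -> lo=[3, 23] (size 2, max 23) hi=[26, 40] (size 2, min 26) -> median=24.5
Step 5: insert 9 -> lo=[3, 9, 23] (size 3, max 23) hi=[26, 40] (size 2, min 26) -> median=23
Step 6: insert 8 -> lo=[3, 8, 9] (size 3, max 9) hi=[23, 26, 40] (size 3, min 23) -> median=16
Step 7: insert 35 -> lo=[3, 8, 9, 23] (size 4, max 23) hi=[26, 35, 40] (size 3, min 26) -> median=23
Step 8: insert 28 -> lo=[3, 8, 9, 23] (size 4, max 23) hi=[26, 28, 35, 40] (size 4, min 26) -> median=24.5
Step 9: insert 14 -> lo=[3, 8, 9, 14, 23] (size 5, max 23) hi=[26, 28, 35, 40] (size 4, min 26) -> median=23
Step 10: insert 49 -> lo=[3, 8, 9, 14, 23] (size 5, max 23) hi=[26, 28, 35, 40, 49] (size 5, min 26) -> median=24.5
Step 11: insert 44 -> lo=[3, 8, 9, 14, 23, 26] (size 6, max 26) hi=[28, 35, 40, 44, 49] (size 5, min 28) -> median=26
Step 12: insert 20 -> lo=[3, 8, 9, 14, 20, 23] (size 6, max 23) hi=[26, 28, 35, 40, 44, 49] (size 6, min 26) -> median=24.5
Step 13: insert 3 -> lo=[3, 3, 8, 9, 14, 20, 23] (size 7, max 23) hi=[26, 28, 35, 40, 44, 49] (size 6, min 26) -> median=23
Step 14: insert 8 -> lo=[3, 3, 8, 8, 9, 14, 20] (size 7, max 20) hi=[23, 26, 28, 35, 40, 44, 49] (size 7, min 23) -> median=21.5
Step 15: insert 4 -> lo=[3, 3, 4, 8, 8, 9, 14, 20] (size 8, max 20) hi=[23, 26, 28, 35, 40, 44, 49] (size 7, min 23) -> median=20

Answer: 20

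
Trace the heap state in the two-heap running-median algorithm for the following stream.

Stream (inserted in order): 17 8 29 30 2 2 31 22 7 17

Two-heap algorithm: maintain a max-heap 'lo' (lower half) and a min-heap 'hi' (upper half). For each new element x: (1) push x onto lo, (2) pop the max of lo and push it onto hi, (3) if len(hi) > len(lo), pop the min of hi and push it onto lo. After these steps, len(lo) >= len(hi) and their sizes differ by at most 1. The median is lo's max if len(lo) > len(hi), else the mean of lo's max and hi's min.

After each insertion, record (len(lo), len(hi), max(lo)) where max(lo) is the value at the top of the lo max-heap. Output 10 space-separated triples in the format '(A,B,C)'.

Step 1: insert 17 -> lo=[17] hi=[] -> (len(lo)=1, len(hi)=0, max(lo)=17)
Step 2: insert 8 -> lo=[8] hi=[17] -> (len(lo)=1, len(hi)=1, max(lo)=8)
Step 3: insert 29 -> lo=[8, 17] hi=[29] -> (len(lo)=2, len(hi)=1, max(lo)=17)
Step 4: insert 30 -> lo=[8, 17] hi=[29, 30] -> (len(lo)=2, len(hi)=2, max(lo)=17)
Step 5: insert 2 -> lo=[2, 8, 17] hi=[29, 30] -> (len(lo)=3, len(hi)=2, max(lo)=17)
Step 6: insert 2 -> lo=[2, 2, 8] hi=[17, 29, 30] -> (len(lo)=3, len(hi)=3, max(lo)=8)
Step 7: insert 31 -> lo=[2, 2, 8, 17] hi=[29, 30, 31] -> (len(lo)=4, len(hi)=3, max(lo)=17)
Step 8: insert 22 -> lo=[2, 2, 8, 17] hi=[22, 29, 30, 31] -> (len(lo)=4, len(hi)=4, max(lo)=17)
Step 9: insert 7 -> lo=[2, 2, 7, 8, 17] hi=[22, 29, 30, 31] -> (len(lo)=5, len(hi)=4, max(lo)=17)
Step 10: insert 17 -> lo=[2, 2, 7, 8, 17] hi=[17, 22, 29, 30, 31] -> (len(lo)=5, len(hi)=5, max(lo)=17)

Answer: (1,0,17) (1,1,8) (2,1,17) (2,2,17) (3,2,17) (3,3,8) (4,3,17) (4,4,17) (5,4,17) (5,5,17)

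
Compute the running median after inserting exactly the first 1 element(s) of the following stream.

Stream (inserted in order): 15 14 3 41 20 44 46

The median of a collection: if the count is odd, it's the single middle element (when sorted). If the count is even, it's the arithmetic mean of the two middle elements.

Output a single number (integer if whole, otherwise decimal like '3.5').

Answer: 15

Derivation:
Step 1: insert 15 -> lo=[15] (size 1, max 15) hi=[] (size 0) -> median=15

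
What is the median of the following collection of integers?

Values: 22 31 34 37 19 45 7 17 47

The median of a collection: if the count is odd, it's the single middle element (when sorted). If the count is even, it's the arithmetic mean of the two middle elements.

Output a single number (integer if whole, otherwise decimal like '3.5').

Step 1: insert 22 -> lo=[22] (size 1, max 22) hi=[] (size 0) -> median=22
Step 2: insert 31 -> lo=[22] (size 1, max 22) hi=[31] (size 1, min 31) -> median=26.5
Step 3: insert 34 -> lo=[22, 31] (size 2, max 31) hi=[34] (size 1, min 34) -> median=31
Step 4: insert 37 -> lo=[22, 31] (size 2, max 31) hi=[34, 37] (size 2, min 34) -> median=32.5
Step 5: insert 19 -> lo=[19, 22, 31] (size 3, max 31) hi=[34, 37] (size 2, min 34) -> median=31
Step 6: insert 45 -> lo=[19, 22, 31] (size 3, max 31) hi=[34, 37, 45] (size 3, min 34) -> median=32.5
Step 7: insert 7 -> lo=[7, 19, 22, 31] (size 4, max 31) hi=[34, 37, 45] (size 3, min 34) -> median=31
Step 8: insert 17 -> lo=[7, 17, 19, 22] (size 4, max 22) hi=[31, 34, 37, 45] (size 4, min 31) -> median=26.5
Step 9: insert 47 -> lo=[7, 17, 19, 22, 31] (size 5, max 31) hi=[34, 37, 45, 47] (size 4, min 34) -> median=31

Answer: 31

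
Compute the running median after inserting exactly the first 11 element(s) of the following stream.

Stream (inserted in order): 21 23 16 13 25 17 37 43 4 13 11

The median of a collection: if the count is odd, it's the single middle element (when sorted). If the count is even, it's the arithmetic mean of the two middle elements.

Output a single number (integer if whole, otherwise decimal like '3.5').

Answer: 17

Derivation:
Step 1: insert 21 -> lo=[21] (size 1, max 21) hi=[] (size 0) -> median=21
Step 2: insert 23 -> lo=[21] (size 1, max 21) hi=[23] (size 1, min 23) -> median=22
Step 3: insert 16 -> lo=[16, 21] (size 2, max 21) hi=[23] (size 1, min 23) -> median=21
Step 4: insert 13 -> lo=[13, 16] (size 2, max 16) hi=[21, 23] (size 2, min 21) -> median=18.5
Step 5: insert 25 -> lo=[13, 16, 21] (size 3, max 21) hi=[23, 25] (size 2, min 23) -> median=21
Step 6: insert 17 -> lo=[13, 16, 17] (size 3, max 17) hi=[21, 23, 25] (size 3, min 21) -> median=19
Step 7: insert 37 -> lo=[13, 16, 17, 21] (size 4, max 21) hi=[23, 25, 37] (size 3, min 23) -> median=21
Step 8: insert 43 -> lo=[13, 16, 17, 21] (size 4, max 21) hi=[23, 25, 37, 43] (size 4, min 23) -> median=22
Step 9: insert 4 -> lo=[4, 13, 16, 17, 21] (size 5, max 21) hi=[23, 25, 37, 43] (size 4, min 23) -> median=21
Step 10: insert 13 -> lo=[4, 13, 13, 16, 17] (size 5, max 17) hi=[21, 23, 25, 37, 43] (size 5, min 21) -> median=19
Step 11: insert 11 -> lo=[4, 11, 13, 13, 16, 17] (size 6, max 17) hi=[21, 23, 25, 37, 43] (size 5, min 21) -> median=17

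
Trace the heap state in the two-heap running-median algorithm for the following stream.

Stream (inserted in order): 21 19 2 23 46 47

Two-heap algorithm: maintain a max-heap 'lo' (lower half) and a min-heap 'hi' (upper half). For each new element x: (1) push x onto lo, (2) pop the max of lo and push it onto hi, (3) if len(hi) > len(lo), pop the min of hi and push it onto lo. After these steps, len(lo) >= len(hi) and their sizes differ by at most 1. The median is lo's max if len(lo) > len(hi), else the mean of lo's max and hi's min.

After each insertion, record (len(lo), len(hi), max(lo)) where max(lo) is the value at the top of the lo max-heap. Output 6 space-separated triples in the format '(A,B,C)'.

Answer: (1,0,21) (1,1,19) (2,1,19) (2,2,19) (3,2,21) (3,3,21)

Derivation:
Step 1: insert 21 -> lo=[21] hi=[] -> (len(lo)=1, len(hi)=0, max(lo)=21)
Step 2: insert 19 -> lo=[19] hi=[21] -> (len(lo)=1, len(hi)=1, max(lo)=19)
Step 3: insert 2 -> lo=[2, 19] hi=[21] -> (len(lo)=2, len(hi)=1, max(lo)=19)
Step 4: insert 23 -> lo=[2, 19] hi=[21, 23] -> (len(lo)=2, len(hi)=2, max(lo)=19)
Step 5: insert 46 -> lo=[2, 19, 21] hi=[23, 46] -> (len(lo)=3, len(hi)=2, max(lo)=21)
Step 6: insert 47 -> lo=[2, 19, 21] hi=[23, 46, 47] -> (len(lo)=3, len(hi)=3, max(lo)=21)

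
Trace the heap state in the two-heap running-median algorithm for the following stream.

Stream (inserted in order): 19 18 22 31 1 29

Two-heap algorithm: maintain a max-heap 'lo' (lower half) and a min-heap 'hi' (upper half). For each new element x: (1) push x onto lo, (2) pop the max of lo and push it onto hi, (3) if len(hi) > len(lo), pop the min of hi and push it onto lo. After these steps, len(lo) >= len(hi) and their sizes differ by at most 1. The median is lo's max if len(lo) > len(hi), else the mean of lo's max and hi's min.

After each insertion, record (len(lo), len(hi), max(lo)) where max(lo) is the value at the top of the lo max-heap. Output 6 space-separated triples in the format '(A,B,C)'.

Answer: (1,0,19) (1,1,18) (2,1,19) (2,2,19) (3,2,19) (3,3,19)

Derivation:
Step 1: insert 19 -> lo=[19] hi=[] -> (len(lo)=1, len(hi)=0, max(lo)=19)
Step 2: insert 18 -> lo=[18] hi=[19] -> (len(lo)=1, len(hi)=1, max(lo)=18)
Step 3: insert 22 -> lo=[18, 19] hi=[22] -> (len(lo)=2, len(hi)=1, max(lo)=19)
Step 4: insert 31 -> lo=[18, 19] hi=[22, 31] -> (len(lo)=2, len(hi)=2, max(lo)=19)
Step 5: insert 1 -> lo=[1, 18, 19] hi=[22, 31] -> (len(lo)=3, len(hi)=2, max(lo)=19)
Step 6: insert 29 -> lo=[1, 18, 19] hi=[22, 29, 31] -> (len(lo)=3, len(hi)=3, max(lo)=19)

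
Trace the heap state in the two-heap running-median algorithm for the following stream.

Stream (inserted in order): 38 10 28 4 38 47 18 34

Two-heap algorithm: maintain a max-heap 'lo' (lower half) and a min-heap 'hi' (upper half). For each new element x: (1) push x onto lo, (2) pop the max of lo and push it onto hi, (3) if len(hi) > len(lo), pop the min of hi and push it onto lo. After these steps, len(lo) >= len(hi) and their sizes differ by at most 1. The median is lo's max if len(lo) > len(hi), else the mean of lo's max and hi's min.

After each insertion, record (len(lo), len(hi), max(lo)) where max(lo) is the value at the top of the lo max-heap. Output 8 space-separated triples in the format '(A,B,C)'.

Step 1: insert 38 -> lo=[38] hi=[] -> (len(lo)=1, len(hi)=0, max(lo)=38)
Step 2: insert 10 -> lo=[10] hi=[38] -> (len(lo)=1, len(hi)=1, max(lo)=10)
Step 3: insert 28 -> lo=[10, 28] hi=[38] -> (len(lo)=2, len(hi)=1, max(lo)=28)
Step 4: insert 4 -> lo=[4, 10] hi=[28, 38] -> (len(lo)=2, len(hi)=2, max(lo)=10)
Step 5: insert 38 -> lo=[4, 10, 28] hi=[38, 38] -> (len(lo)=3, len(hi)=2, max(lo)=28)
Step 6: insert 47 -> lo=[4, 10, 28] hi=[38, 38, 47] -> (len(lo)=3, len(hi)=3, max(lo)=28)
Step 7: insert 18 -> lo=[4, 10, 18, 28] hi=[38, 38, 47] -> (len(lo)=4, len(hi)=3, max(lo)=28)
Step 8: insert 34 -> lo=[4, 10, 18, 28] hi=[34, 38, 38, 47] -> (len(lo)=4, len(hi)=4, max(lo)=28)

Answer: (1,0,38) (1,1,10) (2,1,28) (2,2,10) (3,2,28) (3,3,28) (4,3,28) (4,4,28)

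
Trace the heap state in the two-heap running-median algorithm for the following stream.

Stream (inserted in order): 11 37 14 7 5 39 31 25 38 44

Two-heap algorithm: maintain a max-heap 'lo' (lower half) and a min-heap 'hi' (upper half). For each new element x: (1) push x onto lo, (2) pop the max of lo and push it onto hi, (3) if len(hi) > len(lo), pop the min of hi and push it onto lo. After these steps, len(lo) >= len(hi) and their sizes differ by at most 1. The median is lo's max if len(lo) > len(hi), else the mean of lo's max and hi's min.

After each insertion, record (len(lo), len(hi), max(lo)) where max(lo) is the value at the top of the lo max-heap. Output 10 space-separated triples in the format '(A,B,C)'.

Step 1: insert 11 -> lo=[11] hi=[] -> (len(lo)=1, len(hi)=0, max(lo)=11)
Step 2: insert 37 -> lo=[11] hi=[37] -> (len(lo)=1, len(hi)=1, max(lo)=11)
Step 3: insert 14 -> lo=[11, 14] hi=[37] -> (len(lo)=2, len(hi)=1, max(lo)=14)
Step 4: insert 7 -> lo=[7, 11] hi=[14, 37] -> (len(lo)=2, len(hi)=2, max(lo)=11)
Step 5: insert 5 -> lo=[5, 7, 11] hi=[14, 37] -> (len(lo)=3, len(hi)=2, max(lo)=11)
Step 6: insert 39 -> lo=[5, 7, 11] hi=[14, 37, 39] -> (len(lo)=3, len(hi)=3, max(lo)=11)
Step 7: insert 31 -> lo=[5, 7, 11, 14] hi=[31, 37, 39] -> (len(lo)=4, len(hi)=3, max(lo)=14)
Step 8: insert 25 -> lo=[5, 7, 11, 14] hi=[25, 31, 37, 39] -> (len(lo)=4, len(hi)=4, max(lo)=14)
Step 9: insert 38 -> lo=[5, 7, 11, 14, 25] hi=[31, 37, 38, 39] -> (len(lo)=5, len(hi)=4, max(lo)=25)
Step 10: insert 44 -> lo=[5, 7, 11, 14, 25] hi=[31, 37, 38, 39, 44] -> (len(lo)=5, len(hi)=5, max(lo)=25)

Answer: (1,0,11) (1,1,11) (2,1,14) (2,2,11) (3,2,11) (3,3,11) (4,3,14) (4,4,14) (5,4,25) (5,5,25)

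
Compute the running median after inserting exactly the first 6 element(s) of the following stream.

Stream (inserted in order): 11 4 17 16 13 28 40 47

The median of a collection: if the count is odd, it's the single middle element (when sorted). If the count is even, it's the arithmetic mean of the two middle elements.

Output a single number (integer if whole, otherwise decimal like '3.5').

Step 1: insert 11 -> lo=[11] (size 1, max 11) hi=[] (size 0) -> median=11
Step 2: insert 4 -> lo=[4] (size 1, max 4) hi=[11] (size 1, min 11) -> median=7.5
Step 3: insert 17 -> lo=[4, 11] (size 2, max 11) hi=[17] (size 1, min 17) -> median=11
Step 4: insert 16 -> lo=[4, 11] (size 2, max 11) hi=[16, 17] (size 2, min 16) -> median=13.5
Step 5: insert 13 -> lo=[4, 11, 13] (size 3, max 13) hi=[16, 17] (size 2, min 16) -> median=13
Step 6: insert 28 -> lo=[4, 11, 13] (size 3, max 13) hi=[16, 17, 28] (size 3, min 16) -> median=14.5

Answer: 14.5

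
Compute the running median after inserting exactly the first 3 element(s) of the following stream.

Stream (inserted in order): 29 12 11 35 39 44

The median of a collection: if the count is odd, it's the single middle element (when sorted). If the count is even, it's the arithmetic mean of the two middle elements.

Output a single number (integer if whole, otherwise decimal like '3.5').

Step 1: insert 29 -> lo=[29] (size 1, max 29) hi=[] (size 0) -> median=29
Step 2: insert 12 -> lo=[12] (size 1, max 12) hi=[29] (size 1, min 29) -> median=20.5
Step 3: insert 11 -> lo=[11, 12] (size 2, max 12) hi=[29] (size 1, min 29) -> median=12

Answer: 12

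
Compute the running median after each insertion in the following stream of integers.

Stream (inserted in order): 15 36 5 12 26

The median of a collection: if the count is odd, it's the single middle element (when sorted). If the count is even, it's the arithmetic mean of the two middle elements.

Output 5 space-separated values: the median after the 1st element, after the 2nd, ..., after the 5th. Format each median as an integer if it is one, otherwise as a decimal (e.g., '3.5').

Step 1: insert 15 -> lo=[15] (size 1, max 15) hi=[] (size 0) -> median=15
Step 2: insert 36 -> lo=[15] (size 1, max 15) hi=[36] (size 1, min 36) -> median=25.5
Step 3: insert 5 -> lo=[5, 15] (size 2, max 15) hi=[36] (size 1, min 36) -> median=15
Step 4: insert 12 -> lo=[5, 12] (size 2, max 12) hi=[15, 36] (size 2, min 15) -> median=13.5
Step 5: insert 26 -> lo=[5, 12, 15] (size 3, max 15) hi=[26, 36] (size 2, min 26) -> median=15

Answer: 15 25.5 15 13.5 15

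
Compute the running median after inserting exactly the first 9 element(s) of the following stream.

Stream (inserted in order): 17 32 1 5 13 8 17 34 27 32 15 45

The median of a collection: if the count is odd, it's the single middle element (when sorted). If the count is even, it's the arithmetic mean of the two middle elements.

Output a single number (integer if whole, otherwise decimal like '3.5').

Answer: 17

Derivation:
Step 1: insert 17 -> lo=[17] (size 1, max 17) hi=[] (size 0) -> median=17
Step 2: insert 32 -> lo=[17] (size 1, max 17) hi=[32] (size 1, min 32) -> median=24.5
Step 3: insert 1 -> lo=[1, 17] (size 2, max 17) hi=[32] (size 1, min 32) -> median=17
Step 4: insert 5 -> lo=[1, 5] (size 2, max 5) hi=[17, 32] (size 2, min 17) -> median=11
Step 5: insert 13 -> lo=[1, 5, 13] (size 3, max 13) hi=[17, 32] (size 2, min 17) -> median=13
Step 6: insert 8 -> lo=[1, 5, 8] (size 3, max 8) hi=[13, 17, 32] (size 3, min 13) -> median=10.5
Step 7: insert 17 -> lo=[1, 5, 8, 13] (size 4, max 13) hi=[17, 17, 32] (size 3, min 17) -> median=13
Step 8: insert 34 -> lo=[1, 5, 8, 13] (size 4, max 13) hi=[17, 17, 32, 34] (size 4, min 17) -> median=15
Step 9: insert 27 -> lo=[1, 5, 8, 13, 17] (size 5, max 17) hi=[17, 27, 32, 34] (size 4, min 17) -> median=17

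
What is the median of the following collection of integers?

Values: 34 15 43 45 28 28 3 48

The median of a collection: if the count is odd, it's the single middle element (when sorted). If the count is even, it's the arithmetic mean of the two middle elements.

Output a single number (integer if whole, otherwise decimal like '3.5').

Step 1: insert 34 -> lo=[34] (size 1, max 34) hi=[] (size 0) -> median=34
Step 2: insert 15 -> lo=[15] (size 1, max 15) hi=[34] (size 1, min 34) -> median=24.5
Step 3: insert 43 -> lo=[15, 34] (size 2, max 34) hi=[43] (size 1, min 43) -> median=34
Step 4: insert 45 -> lo=[15, 34] (size 2, max 34) hi=[43, 45] (size 2, min 43) -> median=38.5
Step 5: insert 28 -> lo=[15, 28, 34] (size 3, max 34) hi=[43, 45] (size 2, min 43) -> median=34
Step 6: insert 28 -> lo=[15, 28, 28] (size 3, max 28) hi=[34, 43, 45] (size 3, min 34) -> median=31
Step 7: insert 3 -> lo=[3, 15, 28, 28] (size 4, max 28) hi=[34, 43, 45] (size 3, min 34) -> median=28
Step 8: insert 48 -> lo=[3, 15, 28, 28] (size 4, max 28) hi=[34, 43, 45, 48] (size 4, min 34) -> median=31

Answer: 31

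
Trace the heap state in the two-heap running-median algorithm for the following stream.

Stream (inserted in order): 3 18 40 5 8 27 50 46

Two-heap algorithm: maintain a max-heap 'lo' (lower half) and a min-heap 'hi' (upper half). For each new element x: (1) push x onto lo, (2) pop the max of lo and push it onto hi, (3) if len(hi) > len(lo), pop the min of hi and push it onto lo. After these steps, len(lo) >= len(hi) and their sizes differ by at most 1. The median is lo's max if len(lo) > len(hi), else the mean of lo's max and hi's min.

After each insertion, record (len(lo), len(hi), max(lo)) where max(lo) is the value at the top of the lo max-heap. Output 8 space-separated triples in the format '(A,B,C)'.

Answer: (1,0,3) (1,1,3) (2,1,18) (2,2,5) (3,2,8) (3,3,8) (4,3,18) (4,4,18)

Derivation:
Step 1: insert 3 -> lo=[3] hi=[] -> (len(lo)=1, len(hi)=0, max(lo)=3)
Step 2: insert 18 -> lo=[3] hi=[18] -> (len(lo)=1, len(hi)=1, max(lo)=3)
Step 3: insert 40 -> lo=[3, 18] hi=[40] -> (len(lo)=2, len(hi)=1, max(lo)=18)
Step 4: insert 5 -> lo=[3, 5] hi=[18, 40] -> (len(lo)=2, len(hi)=2, max(lo)=5)
Step 5: insert 8 -> lo=[3, 5, 8] hi=[18, 40] -> (len(lo)=3, len(hi)=2, max(lo)=8)
Step 6: insert 27 -> lo=[3, 5, 8] hi=[18, 27, 40] -> (len(lo)=3, len(hi)=3, max(lo)=8)
Step 7: insert 50 -> lo=[3, 5, 8, 18] hi=[27, 40, 50] -> (len(lo)=4, len(hi)=3, max(lo)=18)
Step 8: insert 46 -> lo=[3, 5, 8, 18] hi=[27, 40, 46, 50] -> (len(lo)=4, len(hi)=4, max(lo)=18)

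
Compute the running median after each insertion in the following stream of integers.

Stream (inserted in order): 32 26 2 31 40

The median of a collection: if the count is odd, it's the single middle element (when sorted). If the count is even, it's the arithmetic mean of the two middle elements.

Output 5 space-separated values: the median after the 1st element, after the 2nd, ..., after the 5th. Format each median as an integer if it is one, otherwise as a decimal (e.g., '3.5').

Step 1: insert 32 -> lo=[32] (size 1, max 32) hi=[] (size 0) -> median=32
Step 2: insert 26 -> lo=[26] (size 1, max 26) hi=[32] (size 1, min 32) -> median=29
Step 3: insert 2 -> lo=[2, 26] (size 2, max 26) hi=[32] (size 1, min 32) -> median=26
Step 4: insert 31 -> lo=[2, 26] (size 2, max 26) hi=[31, 32] (size 2, min 31) -> median=28.5
Step 5: insert 40 -> lo=[2, 26, 31] (size 3, max 31) hi=[32, 40] (size 2, min 32) -> median=31

Answer: 32 29 26 28.5 31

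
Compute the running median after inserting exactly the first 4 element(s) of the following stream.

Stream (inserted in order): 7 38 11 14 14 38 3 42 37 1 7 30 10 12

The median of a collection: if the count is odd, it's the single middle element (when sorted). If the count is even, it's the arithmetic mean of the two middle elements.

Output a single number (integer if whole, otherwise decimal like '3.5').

Answer: 12.5

Derivation:
Step 1: insert 7 -> lo=[7] (size 1, max 7) hi=[] (size 0) -> median=7
Step 2: insert 38 -> lo=[7] (size 1, max 7) hi=[38] (size 1, min 38) -> median=22.5
Step 3: insert 11 -> lo=[7, 11] (size 2, max 11) hi=[38] (size 1, min 38) -> median=11
Step 4: insert 14 -> lo=[7, 11] (size 2, max 11) hi=[14, 38] (size 2, min 14) -> median=12.5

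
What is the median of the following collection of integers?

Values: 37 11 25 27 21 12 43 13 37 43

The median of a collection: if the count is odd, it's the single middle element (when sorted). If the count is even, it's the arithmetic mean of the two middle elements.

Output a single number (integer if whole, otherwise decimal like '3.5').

Step 1: insert 37 -> lo=[37] (size 1, max 37) hi=[] (size 0) -> median=37
Step 2: insert 11 -> lo=[11] (size 1, max 11) hi=[37] (size 1, min 37) -> median=24
Step 3: insert 25 -> lo=[11, 25] (size 2, max 25) hi=[37] (size 1, min 37) -> median=25
Step 4: insert 27 -> lo=[11, 25] (size 2, max 25) hi=[27, 37] (size 2, min 27) -> median=26
Step 5: insert 21 -> lo=[11, 21, 25] (size 3, max 25) hi=[27, 37] (size 2, min 27) -> median=25
Step 6: insert 12 -> lo=[11, 12, 21] (size 3, max 21) hi=[25, 27, 37] (size 3, min 25) -> median=23
Step 7: insert 43 -> lo=[11, 12, 21, 25] (size 4, max 25) hi=[27, 37, 43] (size 3, min 27) -> median=25
Step 8: insert 13 -> lo=[11, 12, 13, 21] (size 4, max 21) hi=[25, 27, 37, 43] (size 4, min 25) -> median=23
Step 9: insert 37 -> lo=[11, 12, 13, 21, 25] (size 5, max 25) hi=[27, 37, 37, 43] (size 4, min 27) -> median=25
Step 10: insert 43 -> lo=[11, 12, 13, 21, 25] (size 5, max 25) hi=[27, 37, 37, 43, 43] (size 5, min 27) -> median=26

Answer: 26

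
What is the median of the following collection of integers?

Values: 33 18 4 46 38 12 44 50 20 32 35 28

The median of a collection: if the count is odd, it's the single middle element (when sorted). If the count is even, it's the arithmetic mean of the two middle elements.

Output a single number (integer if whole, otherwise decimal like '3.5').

Answer: 32.5

Derivation:
Step 1: insert 33 -> lo=[33] (size 1, max 33) hi=[] (size 0) -> median=33
Step 2: insert 18 -> lo=[18] (size 1, max 18) hi=[33] (size 1, min 33) -> median=25.5
Step 3: insert 4 -> lo=[4, 18] (size 2, max 18) hi=[33] (size 1, min 33) -> median=18
Step 4: insert 46 -> lo=[4, 18] (size 2, max 18) hi=[33, 46] (size 2, min 33) -> median=25.5
Step 5: insert 38 -> lo=[4, 18, 33] (size 3, max 33) hi=[38, 46] (size 2, min 38) -> median=33
Step 6: insert 12 -> lo=[4, 12, 18] (size 3, max 18) hi=[33, 38, 46] (size 3, min 33) -> median=25.5
Step 7: insert 44 -> lo=[4, 12, 18, 33] (size 4, max 33) hi=[38, 44, 46] (size 3, min 38) -> median=33
Step 8: insert 50 -> lo=[4, 12, 18, 33] (size 4, max 33) hi=[38, 44, 46, 50] (size 4, min 38) -> median=35.5
Step 9: insert 20 -> lo=[4, 12, 18, 20, 33] (size 5, max 33) hi=[38, 44, 46, 50] (size 4, min 38) -> median=33
Step 10: insert 32 -> lo=[4, 12, 18, 20, 32] (size 5, max 32) hi=[33, 38, 44, 46, 50] (size 5, min 33) -> median=32.5
Step 11: insert 35 -> lo=[4, 12, 18, 20, 32, 33] (size 6, max 33) hi=[35, 38, 44, 46, 50] (size 5, min 35) -> median=33
Step 12: insert 28 -> lo=[4, 12, 18, 20, 28, 32] (size 6, max 32) hi=[33, 35, 38, 44, 46, 50] (size 6, min 33) -> median=32.5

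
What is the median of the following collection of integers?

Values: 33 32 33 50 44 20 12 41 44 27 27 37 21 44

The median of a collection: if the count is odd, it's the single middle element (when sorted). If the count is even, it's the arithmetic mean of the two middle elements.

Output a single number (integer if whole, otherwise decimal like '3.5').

Answer: 33

Derivation:
Step 1: insert 33 -> lo=[33] (size 1, max 33) hi=[] (size 0) -> median=33
Step 2: insert 32 -> lo=[32] (size 1, max 32) hi=[33] (size 1, min 33) -> median=32.5
Step 3: insert 33 -> lo=[32, 33] (size 2, max 33) hi=[33] (size 1, min 33) -> median=33
Step 4: insert 50 -> lo=[32, 33] (size 2, max 33) hi=[33, 50] (size 2, min 33) -> median=33
Step 5: insert 44 -> lo=[32, 33, 33] (size 3, max 33) hi=[44, 50] (size 2, min 44) -> median=33
Step 6: insert 20 -> lo=[20, 32, 33] (size 3, max 33) hi=[33, 44, 50] (size 3, min 33) -> median=33
Step 7: insert 12 -> lo=[12, 20, 32, 33] (size 4, max 33) hi=[33, 44, 50] (size 3, min 33) -> median=33
Step 8: insert 41 -> lo=[12, 20, 32, 33] (size 4, max 33) hi=[33, 41, 44, 50] (size 4, min 33) -> median=33
Step 9: insert 44 -> lo=[12, 20, 32, 33, 33] (size 5, max 33) hi=[41, 44, 44, 50] (size 4, min 41) -> median=33
Step 10: insert 27 -> lo=[12, 20, 27, 32, 33] (size 5, max 33) hi=[33, 41, 44, 44, 50] (size 5, min 33) -> median=33
Step 11: insert 27 -> lo=[12, 20, 27, 27, 32, 33] (size 6, max 33) hi=[33, 41, 44, 44, 50] (size 5, min 33) -> median=33
Step 12: insert 37 -> lo=[12, 20, 27, 27, 32, 33] (size 6, max 33) hi=[33, 37, 41, 44, 44, 50] (size 6, min 33) -> median=33
Step 13: insert 21 -> lo=[12, 20, 21, 27, 27, 32, 33] (size 7, max 33) hi=[33, 37, 41, 44, 44, 50] (size 6, min 33) -> median=33
Step 14: insert 44 -> lo=[12, 20, 21, 27, 27, 32, 33] (size 7, max 33) hi=[33, 37, 41, 44, 44, 44, 50] (size 7, min 33) -> median=33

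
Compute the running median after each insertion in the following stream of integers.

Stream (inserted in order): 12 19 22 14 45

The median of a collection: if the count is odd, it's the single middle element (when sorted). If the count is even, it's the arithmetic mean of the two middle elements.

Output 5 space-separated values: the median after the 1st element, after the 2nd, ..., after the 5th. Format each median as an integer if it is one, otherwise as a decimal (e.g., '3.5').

Step 1: insert 12 -> lo=[12] (size 1, max 12) hi=[] (size 0) -> median=12
Step 2: insert 19 -> lo=[12] (size 1, max 12) hi=[19] (size 1, min 19) -> median=15.5
Step 3: insert 22 -> lo=[12, 19] (size 2, max 19) hi=[22] (size 1, min 22) -> median=19
Step 4: insert 14 -> lo=[12, 14] (size 2, max 14) hi=[19, 22] (size 2, min 19) -> median=16.5
Step 5: insert 45 -> lo=[12, 14, 19] (size 3, max 19) hi=[22, 45] (size 2, min 22) -> median=19

Answer: 12 15.5 19 16.5 19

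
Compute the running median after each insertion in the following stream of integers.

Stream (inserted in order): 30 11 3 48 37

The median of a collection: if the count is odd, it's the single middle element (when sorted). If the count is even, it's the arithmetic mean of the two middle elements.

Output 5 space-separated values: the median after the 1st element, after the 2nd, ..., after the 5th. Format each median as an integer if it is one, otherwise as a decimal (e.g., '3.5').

Step 1: insert 30 -> lo=[30] (size 1, max 30) hi=[] (size 0) -> median=30
Step 2: insert 11 -> lo=[11] (size 1, max 11) hi=[30] (size 1, min 30) -> median=20.5
Step 3: insert 3 -> lo=[3, 11] (size 2, max 11) hi=[30] (size 1, min 30) -> median=11
Step 4: insert 48 -> lo=[3, 11] (size 2, max 11) hi=[30, 48] (size 2, min 30) -> median=20.5
Step 5: insert 37 -> lo=[3, 11, 30] (size 3, max 30) hi=[37, 48] (size 2, min 37) -> median=30

Answer: 30 20.5 11 20.5 30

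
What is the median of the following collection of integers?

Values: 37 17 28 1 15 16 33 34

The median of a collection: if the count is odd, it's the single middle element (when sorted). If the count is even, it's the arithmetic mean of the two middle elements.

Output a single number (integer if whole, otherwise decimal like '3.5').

Step 1: insert 37 -> lo=[37] (size 1, max 37) hi=[] (size 0) -> median=37
Step 2: insert 17 -> lo=[17] (size 1, max 17) hi=[37] (size 1, min 37) -> median=27
Step 3: insert 28 -> lo=[17, 28] (size 2, max 28) hi=[37] (size 1, min 37) -> median=28
Step 4: insert 1 -> lo=[1, 17] (size 2, max 17) hi=[28, 37] (size 2, min 28) -> median=22.5
Step 5: insert 15 -> lo=[1, 15, 17] (size 3, max 17) hi=[28, 37] (size 2, min 28) -> median=17
Step 6: insert 16 -> lo=[1, 15, 16] (size 3, max 16) hi=[17, 28, 37] (size 3, min 17) -> median=16.5
Step 7: insert 33 -> lo=[1, 15, 16, 17] (size 4, max 17) hi=[28, 33, 37] (size 3, min 28) -> median=17
Step 8: insert 34 -> lo=[1, 15, 16, 17] (size 4, max 17) hi=[28, 33, 34, 37] (size 4, min 28) -> median=22.5

Answer: 22.5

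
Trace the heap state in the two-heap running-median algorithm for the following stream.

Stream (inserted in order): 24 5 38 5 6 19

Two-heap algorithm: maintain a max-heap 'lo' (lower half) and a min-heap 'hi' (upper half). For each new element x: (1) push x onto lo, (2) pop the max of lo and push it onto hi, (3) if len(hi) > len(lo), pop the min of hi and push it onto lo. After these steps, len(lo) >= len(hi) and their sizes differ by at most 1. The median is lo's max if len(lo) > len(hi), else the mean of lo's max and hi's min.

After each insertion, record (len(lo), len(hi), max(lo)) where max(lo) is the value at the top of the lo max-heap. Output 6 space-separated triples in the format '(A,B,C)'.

Step 1: insert 24 -> lo=[24] hi=[] -> (len(lo)=1, len(hi)=0, max(lo)=24)
Step 2: insert 5 -> lo=[5] hi=[24] -> (len(lo)=1, len(hi)=1, max(lo)=5)
Step 3: insert 38 -> lo=[5, 24] hi=[38] -> (len(lo)=2, len(hi)=1, max(lo)=24)
Step 4: insert 5 -> lo=[5, 5] hi=[24, 38] -> (len(lo)=2, len(hi)=2, max(lo)=5)
Step 5: insert 6 -> lo=[5, 5, 6] hi=[24, 38] -> (len(lo)=3, len(hi)=2, max(lo)=6)
Step 6: insert 19 -> lo=[5, 5, 6] hi=[19, 24, 38] -> (len(lo)=3, len(hi)=3, max(lo)=6)

Answer: (1,0,24) (1,1,5) (2,1,24) (2,2,5) (3,2,6) (3,3,6)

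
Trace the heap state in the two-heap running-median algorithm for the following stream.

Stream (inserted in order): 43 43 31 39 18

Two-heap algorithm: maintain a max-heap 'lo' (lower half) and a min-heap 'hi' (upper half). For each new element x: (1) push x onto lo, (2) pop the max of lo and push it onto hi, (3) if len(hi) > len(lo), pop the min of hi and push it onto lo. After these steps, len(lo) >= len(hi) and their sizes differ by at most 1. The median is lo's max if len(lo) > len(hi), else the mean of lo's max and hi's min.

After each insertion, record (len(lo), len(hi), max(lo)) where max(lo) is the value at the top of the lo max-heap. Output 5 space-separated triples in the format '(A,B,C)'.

Answer: (1,0,43) (1,1,43) (2,1,43) (2,2,39) (3,2,39)

Derivation:
Step 1: insert 43 -> lo=[43] hi=[] -> (len(lo)=1, len(hi)=0, max(lo)=43)
Step 2: insert 43 -> lo=[43] hi=[43] -> (len(lo)=1, len(hi)=1, max(lo)=43)
Step 3: insert 31 -> lo=[31, 43] hi=[43] -> (len(lo)=2, len(hi)=1, max(lo)=43)
Step 4: insert 39 -> lo=[31, 39] hi=[43, 43] -> (len(lo)=2, len(hi)=2, max(lo)=39)
Step 5: insert 18 -> lo=[18, 31, 39] hi=[43, 43] -> (len(lo)=3, len(hi)=2, max(lo)=39)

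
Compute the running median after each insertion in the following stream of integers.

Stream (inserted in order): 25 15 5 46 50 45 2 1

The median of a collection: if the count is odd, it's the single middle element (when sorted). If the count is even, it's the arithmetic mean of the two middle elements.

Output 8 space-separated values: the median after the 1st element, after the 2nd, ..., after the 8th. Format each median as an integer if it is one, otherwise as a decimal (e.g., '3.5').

Step 1: insert 25 -> lo=[25] (size 1, max 25) hi=[] (size 0) -> median=25
Step 2: insert 15 -> lo=[15] (size 1, max 15) hi=[25] (size 1, min 25) -> median=20
Step 3: insert 5 -> lo=[5, 15] (size 2, max 15) hi=[25] (size 1, min 25) -> median=15
Step 4: insert 46 -> lo=[5, 15] (size 2, max 15) hi=[25, 46] (size 2, min 25) -> median=20
Step 5: insert 50 -> lo=[5, 15, 25] (size 3, max 25) hi=[46, 50] (size 2, min 46) -> median=25
Step 6: insert 45 -> lo=[5, 15, 25] (size 3, max 25) hi=[45, 46, 50] (size 3, min 45) -> median=35
Step 7: insert 2 -> lo=[2, 5, 15, 25] (size 4, max 25) hi=[45, 46, 50] (size 3, min 45) -> median=25
Step 8: insert 1 -> lo=[1, 2, 5, 15] (size 4, max 15) hi=[25, 45, 46, 50] (size 4, min 25) -> median=20

Answer: 25 20 15 20 25 35 25 20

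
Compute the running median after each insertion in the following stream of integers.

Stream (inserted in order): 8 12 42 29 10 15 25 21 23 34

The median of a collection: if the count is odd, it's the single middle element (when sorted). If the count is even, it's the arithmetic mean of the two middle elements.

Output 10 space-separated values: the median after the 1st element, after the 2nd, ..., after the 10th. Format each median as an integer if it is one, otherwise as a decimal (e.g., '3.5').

Answer: 8 10 12 20.5 12 13.5 15 18 21 22

Derivation:
Step 1: insert 8 -> lo=[8] (size 1, max 8) hi=[] (size 0) -> median=8
Step 2: insert 12 -> lo=[8] (size 1, max 8) hi=[12] (size 1, min 12) -> median=10
Step 3: insert 42 -> lo=[8, 12] (size 2, max 12) hi=[42] (size 1, min 42) -> median=12
Step 4: insert 29 -> lo=[8, 12] (size 2, max 12) hi=[29, 42] (size 2, min 29) -> median=20.5
Step 5: insert 10 -> lo=[8, 10, 12] (size 3, max 12) hi=[29, 42] (size 2, min 29) -> median=12
Step 6: insert 15 -> lo=[8, 10, 12] (size 3, max 12) hi=[15, 29, 42] (size 3, min 15) -> median=13.5
Step 7: insert 25 -> lo=[8, 10, 12, 15] (size 4, max 15) hi=[25, 29, 42] (size 3, min 25) -> median=15
Step 8: insert 21 -> lo=[8, 10, 12, 15] (size 4, max 15) hi=[21, 25, 29, 42] (size 4, min 21) -> median=18
Step 9: insert 23 -> lo=[8, 10, 12, 15, 21] (size 5, max 21) hi=[23, 25, 29, 42] (size 4, min 23) -> median=21
Step 10: insert 34 -> lo=[8, 10, 12, 15, 21] (size 5, max 21) hi=[23, 25, 29, 34, 42] (size 5, min 23) -> median=22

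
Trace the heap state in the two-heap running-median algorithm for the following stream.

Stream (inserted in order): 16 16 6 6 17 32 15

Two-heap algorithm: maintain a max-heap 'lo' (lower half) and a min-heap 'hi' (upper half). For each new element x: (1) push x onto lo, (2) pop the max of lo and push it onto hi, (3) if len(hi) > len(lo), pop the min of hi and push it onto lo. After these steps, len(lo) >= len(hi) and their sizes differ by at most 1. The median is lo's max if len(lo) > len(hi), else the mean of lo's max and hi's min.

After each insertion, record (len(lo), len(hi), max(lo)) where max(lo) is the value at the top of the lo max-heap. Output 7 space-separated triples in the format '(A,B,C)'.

Answer: (1,0,16) (1,1,16) (2,1,16) (2,2,6) (3,2,16) (3,3,16) (4,3,16)

Derivation:
Step 1: insert 16 -> lo=[16] hi=[] -> (len(lo)=1, len(hi)=0, max(lo)=16)
Step 2: insert 16 -> lo=[16] hi=[16] -> (len(lo)=1, len(hi)=1, max(lo)=16)
Step 3: insert 6 -> lo=[6, 16] hi=[16] -> (len(lo)=2, len(hi)=1, max(lo)=16)
Step 4: insert 6 -> lo=[6, 6] hi=[16, 16] -> (len(lo)=2, len(hi)=2, max(lo)=6)
Step 5: insert 17 -> lo=[6, 6, 16] hi=[16, 17] -> (len(lo)=3, len(hi)=2, max(lo)=16)
Step 6: insert 32 -> lo=[6, 6, 16] hi=[16, 17, 32] -> (len(lo)=3, len(hi)=3, max(lo)=16)
Step 7: insert 15 -> lo=[6, 6, 15, 16] hi=[16, 17, 32] -> (len(lo)=4, len(hi)=3, max(lo)=16)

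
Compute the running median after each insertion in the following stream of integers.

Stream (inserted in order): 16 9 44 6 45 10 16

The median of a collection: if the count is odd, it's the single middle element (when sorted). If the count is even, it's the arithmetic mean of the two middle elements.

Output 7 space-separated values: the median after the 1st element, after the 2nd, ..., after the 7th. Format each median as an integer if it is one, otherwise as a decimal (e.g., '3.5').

Step 1: insert 16 -> lo=[16] (size 1, max 16) hi=[] (size 0) -> median=16
Step 2: insert 9 -> lo=[9] (size 1, max 9) hi=[16] (size 1, min 16) -> median=12.5
Step 3: insert 44 -> lo=[9, 16] (size 2, max 16) hi=[44] (size 1, min 44) -> median=16
Step 4: insert 6 -> lo=[6, 9] (size 2, max 9) hi=[16, 44] (size 2, min 16) -> median=12.5
Step 5: insert 45 -> lo=[6, 9, 16] (size 3, max 16) hi=[44, 45] (size 2, min 44) -> median=16
Step 6: insert 10 -> lo=[6, 9, 10] (size 3, max 10) hi=[16, 44, 45] (size 3, min 16) -> median=13
Step 7: insert 16 -> lo=[6, 9, 10, 16] (size 4, max 16) hi=[16, 44, 45] (size 3, min 16) -> median=16

Answer: 16 12.5 16 12.5 16 13 16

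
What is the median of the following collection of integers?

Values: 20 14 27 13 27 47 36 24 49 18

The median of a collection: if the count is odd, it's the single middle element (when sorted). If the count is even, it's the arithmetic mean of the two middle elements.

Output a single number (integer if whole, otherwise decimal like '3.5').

Answer: 25.5

Derivation:
Step 1: insert 20 -> lo=[20] (size 1, max 20) hi=[] (size 0) -> median=20
Step 2: insert 14 -> lo=[14] (size 1, max 14) hi=[20] (size 1, min 20) -> median=17
Step 3: insert 27 -> lo=[14, 20] (size 2, max 20) hi=[27] (size 1, min 27) -> median=20
Step 4: insert 13 -> lo=[13, 14] (size 2, max 14) hi=[20, 27] (size 2, min 20) -> median=17
Step 5: insert 27 -> lo=[13, 14, 20] (size 3, max 20) hi=[27, 27] (size 2, min 27) -> median=20
Step 6: insert 47 -> lo=[13, 14, 20] (size 3, max 20) hi=[27, 27, 47] (size 3, min 27) -> median=23.5
Step 7: insert 36 -> lo=[13, 14, 20, 27] (size 4, max 27) hi=[27, 36, 47] (size 3, min 27) -> median=27
Step 8: insert 24 -> lo=[13, 14, 20, 24] (size 4, max 24) hi=[27, 27, 36, 47] (size 4, min 27) -> median=25.5
Step 9: insert 49 -> lo=[13, 14, 20, 24, 27] (size 5, max 27) hi=[27, 36, 47, 49] (size 4, min 27) -> median=27
Step 10: insert 18 -> lo=[13, 14, 18, 20, 24] (size 5, max 24) hi=[27, 27, 36, 47, 49] (size 5, min 27) -> median=25.5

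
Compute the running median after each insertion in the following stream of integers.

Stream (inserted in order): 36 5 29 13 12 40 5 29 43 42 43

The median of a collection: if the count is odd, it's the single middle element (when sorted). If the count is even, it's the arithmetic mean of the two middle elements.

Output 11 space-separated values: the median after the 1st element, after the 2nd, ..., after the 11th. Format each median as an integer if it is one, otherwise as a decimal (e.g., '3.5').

Step 1: insert 36 -> lo=[36] (size 1, max 36) hi=[] (size 0) -> median=36
Step 2: insert 5 -> lo=[5] (size 1, max 5) hi=[36] (size 1, min 36) -> median=20.5
Step 3: insert 29 -> lo=[5, 29] (size 2, max 29) hi=[36] (size 1, min 36) -> median=29
Step 4: insert 13 -> lo=[5, 13] (size 2, max 13) hi=[29, 36] (size 2, min 29) -> median=21
Step 5: insert 12 -> lo=[5, 12, 13] (size 3, max 13) hi=[29, 36] (size 2, min 29) -> median=13
Step 6: insert 40 -> lo=[5, 12, 13] (size 3, max 13) hi=[29, 36, 40] (size 3, min 29) -> median=21
Step 7: insert 5 -> lo=[5, 5, 12, 13] (size 4, max 13) hi=[29, 36, 40] (size 3, min 29) -> median=13
Step 8: insert 29 -> lo=[5, 5, 12, 13] (size 4, max 13) hi=[29, 29, 36, 40] (size 4, min 29) -> median=21
Step 9: insert 43 -> lo=[5, 5, 12, 13, 29] (size 5, max 29) hi=[29, 36, 40, 43] (size 4, min 29) -> median=29
Step 10: insert 42 -> lo=[5, 5, 12, 13, 29] (size 5, max 29) hi=[29, 36, 40, 42, 43] (size 5, min 29) -> median=29
Step 11: insert 43 -> lo=[5, 5, 12, 13, 29, 29] (size 6, max 29) hi=[36, 40, 42, 43, 43] (size 5, min 36) -> median=29

Answer: 36 20.5 29 21 13 21 13 21 29 29 29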